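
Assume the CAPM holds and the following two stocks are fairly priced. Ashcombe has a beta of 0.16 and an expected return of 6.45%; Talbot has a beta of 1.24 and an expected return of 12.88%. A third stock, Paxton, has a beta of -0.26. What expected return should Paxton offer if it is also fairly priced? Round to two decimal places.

MRP (SML slope) = (12.88% − 6.45%) / (1.24 − 0.16) = 6.43% / 1.08 = 5.9537%
R_f (intercept) = 6.45% − 0.16 × 5.9537% = 5.4974%
E(R_Paxton) = R_f + β × MRP = 5.4974% + -0.26 × 5.9537% = 3.95%

3.95%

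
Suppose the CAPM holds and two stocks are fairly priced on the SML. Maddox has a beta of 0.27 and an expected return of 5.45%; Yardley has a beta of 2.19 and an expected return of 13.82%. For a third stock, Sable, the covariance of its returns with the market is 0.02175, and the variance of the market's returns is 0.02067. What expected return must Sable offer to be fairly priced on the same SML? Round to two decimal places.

8.86%

MRP = (13.82% − 5.45%) / (2.19 − 0.27) = 4.3594%
R_f = 5.45% − 0.27 × 4.3594% = 4.2730%
β_Sable = Cov / Var(R_m) = 0.02175 / 0.02067 = 1.0522
E(R_Sable) = R_f + β × MRP = 4.2730% + 1.0522 × 4.3594% = 8.86%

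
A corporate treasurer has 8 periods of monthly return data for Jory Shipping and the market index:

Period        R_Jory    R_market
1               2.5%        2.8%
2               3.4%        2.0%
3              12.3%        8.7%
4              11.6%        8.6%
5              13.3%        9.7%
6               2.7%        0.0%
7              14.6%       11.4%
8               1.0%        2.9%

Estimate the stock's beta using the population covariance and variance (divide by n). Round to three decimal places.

1.287

Mean R_i = (2.5 + 3.4 + 12.3 + 11.6 + 13.3 + 2.7 + 14.6 + 1.0) / 8 = 7.6750%
Mean R_m = (2.8 + 2.0 + 8.7 + 8.6 + 9.7 + 0.0 + 11.4 + 2.9) / 8 = 5.7625%
Σ(R_i − R̄_i)(R_m − R̄_m) = 165.1025  ⇒  Cov = 165.1025 / 8 = 20.6378
Σ(R_m − R̄_m)² = 128.2988  ⇒  Var(R_m) = 128.2988 / 8 = 16.0374
β = Cov / Var(R_m) = 20.6378 / 16.0374 = 1.2869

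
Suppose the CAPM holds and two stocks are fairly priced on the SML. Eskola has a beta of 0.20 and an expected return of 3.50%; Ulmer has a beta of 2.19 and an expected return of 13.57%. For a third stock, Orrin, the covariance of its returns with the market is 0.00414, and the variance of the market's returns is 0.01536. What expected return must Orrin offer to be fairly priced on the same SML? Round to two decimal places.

MRP = (13.57% − 3.50%) / (2.19 − 0.20) = 5.0603%
R_f = 3.50% − 0.20 × 5.0603% = 2.4879%
β_Orrin = Cov / Var(R_m) = 0.00414 / 0.01536 = 0.2695
E(R_Orrin) = R_f + β × MRP = 2.4879% + 0.2695 × 5.0603% = 3.85%

3.85%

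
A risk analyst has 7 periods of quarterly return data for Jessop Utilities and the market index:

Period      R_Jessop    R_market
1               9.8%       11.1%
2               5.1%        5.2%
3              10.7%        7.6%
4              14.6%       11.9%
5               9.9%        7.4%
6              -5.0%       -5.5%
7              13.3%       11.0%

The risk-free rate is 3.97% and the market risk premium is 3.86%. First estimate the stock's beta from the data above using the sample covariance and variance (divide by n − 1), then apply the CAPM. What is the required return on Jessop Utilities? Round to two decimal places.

Mean R_i = (9.8 + 5.1 + 10.7 + 14.6 + 9.9 − 5.0 + 13.3) / 7 = 8.3429%
Mean R_m = (11.1 + 5.2 + 7.6 + 11.9 + 7.4 − 5.5 + 11.0) / 7 = 6.9571%
Σ(R_i − R̄_i)(R_m − R̄_m) = 231.1229  ⇒  Cov = 231.1229 / 6 = 38.5205
Σ(R_m − R̄_m)² = 216.8171  ⇒  Var(R_m) = 216.8171 / 6 = 36.1362
β = Cov / Var(R_m) = 38.5205 / 36.1362 = 1.0660
E(R) = R_f + β × MRP = 3.97% + 1.0660 × 3.86% = 8.08%

8.08%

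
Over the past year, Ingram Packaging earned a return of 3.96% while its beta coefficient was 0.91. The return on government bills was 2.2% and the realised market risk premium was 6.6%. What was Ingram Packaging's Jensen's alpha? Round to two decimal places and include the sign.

CAPM benchmark = R_f + β(R_m − R_f) = 2.2% + 0.91 × 6.6% = 8.2060%
α = actual − benchmark = 3.96% − 8.2060% = -4.25%

-4.25%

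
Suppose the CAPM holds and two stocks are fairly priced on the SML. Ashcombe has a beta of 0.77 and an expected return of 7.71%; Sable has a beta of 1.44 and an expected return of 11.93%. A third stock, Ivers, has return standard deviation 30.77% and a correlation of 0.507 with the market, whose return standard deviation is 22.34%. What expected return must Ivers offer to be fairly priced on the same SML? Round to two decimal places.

MRP = (11.93% − 7.71%) / (1.44 − 0.77) = 6.2985%
R_f = 7.71% − 0.77 × 6.2985% = 2.8602%
β_Ivers = ρ·σ_i/σ_m = 0.507 × 30.77 / 22.34 = 0.6983
E(R_Ivers) = R_f + β × MRP = 2.8602% + 0.6983 × 6.2985% = 7.26%

7.26%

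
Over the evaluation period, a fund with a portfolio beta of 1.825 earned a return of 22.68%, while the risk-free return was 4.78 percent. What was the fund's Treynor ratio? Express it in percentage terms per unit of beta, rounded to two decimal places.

Treynor = (R_P − R_f) / β_P = (22.68% − 4.78%) / 1.8250 = 17.90% / 1.8250 = 9.81%

9.81%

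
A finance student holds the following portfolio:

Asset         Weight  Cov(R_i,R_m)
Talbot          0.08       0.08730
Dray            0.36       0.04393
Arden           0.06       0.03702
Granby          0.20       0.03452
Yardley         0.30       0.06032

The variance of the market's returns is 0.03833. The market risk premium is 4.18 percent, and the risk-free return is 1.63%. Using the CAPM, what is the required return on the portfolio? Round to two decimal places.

7.08%

β_Talbot = 0.08730 / 0.03833 = 2.2776
β_Dray = 0.04393 / 0.03833 = 1.1461
β_Arden = 0.03702 / 0.03833 = 0.9658
β_Granby = 0.03452 / 0.03833 = 0.9006
β_Yardley = 0.06032 / 0.03833 = 1.5737
β_P = Σ w_i β_i = 0.08×2.2776 + 0.36×1.1461 + 0.06×0.9658 + 0.20×0.9006 + 0.30×1.5737 = 1.3050
E(R_P) = R_f + β_P × MRP = 1.63% + 1.3050 × 4.18% = 7.08%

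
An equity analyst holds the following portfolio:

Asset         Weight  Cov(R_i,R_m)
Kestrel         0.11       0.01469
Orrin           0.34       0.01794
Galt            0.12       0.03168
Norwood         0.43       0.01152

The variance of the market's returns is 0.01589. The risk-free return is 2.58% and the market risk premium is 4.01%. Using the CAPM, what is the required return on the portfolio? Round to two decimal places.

6.74%

β_Kestrel = 0.01469 / 0.01589 = 0.9245
β_Orrin = 0.01794 / 0.01589 = 1.1290
β_Galt = 0.03168 / 0.01589 = 1.9937
β_Norwood = 0.01152 / 0.01589 = 0.7250
β_P = Σ w_i β_i = 0.11×0.9245 + 0.34×1.1290 + 0.12×1.9937 + 0.43×0.7250 = 1.0365
E(R_P) = R_f + β_P × MRP = 2.58% + 1.0365 × 4.01% = 6.74%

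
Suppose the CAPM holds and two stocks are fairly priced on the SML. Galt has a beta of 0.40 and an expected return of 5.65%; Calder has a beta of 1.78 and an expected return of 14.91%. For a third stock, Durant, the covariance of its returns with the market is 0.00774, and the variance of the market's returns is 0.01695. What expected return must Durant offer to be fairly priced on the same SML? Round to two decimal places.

6.03%

MRP = (14.91% − 5.65%) / (1.78 − 0.40) = 6.7101%
R_f = 5.65% − 0.40 × 6.7101% = 2.9660%
β_Durant = Cov / Var(R_m) = 0.00774 / 0.01695 = 0.4566
E(R_Durant) = R_f + β × MRP = 2.9660% + 0.4566 × 6.7101% = 6.03%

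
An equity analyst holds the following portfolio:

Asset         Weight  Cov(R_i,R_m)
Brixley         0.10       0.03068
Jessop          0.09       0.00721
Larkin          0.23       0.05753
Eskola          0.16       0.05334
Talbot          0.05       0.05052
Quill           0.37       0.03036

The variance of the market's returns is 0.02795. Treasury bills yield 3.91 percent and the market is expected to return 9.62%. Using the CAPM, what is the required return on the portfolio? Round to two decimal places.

11.93%

β_Brixley = 0.03068 / 0.02795 = 1.0977
β_Jessop = 0.00721 / 0.02795 = 0.2580
β_Larkin = 0.05753 / 0.02795 = 2.0583
β_Eskola = 0.05334 / 0.02795 = 1.9084
β_Talbot = 0.05052 / 0.02795 = 1.8075
β_Quill = 0.03036 / 0.02795 = 1.0862
β_P = Σ w_i β_i = 0.10×1.0977 + 0.09×0.2580 + 0.23×2.0583 + 0.16×1.9084 + 0.05×1.8075 + 0.37×1.0862 = 1.4040
MRP = 9.62% − 3.91% = 5.71%
E(R_P) = R_f + β_P × MRP = 3.91% + 1.4040 × 5.71% = 11.93%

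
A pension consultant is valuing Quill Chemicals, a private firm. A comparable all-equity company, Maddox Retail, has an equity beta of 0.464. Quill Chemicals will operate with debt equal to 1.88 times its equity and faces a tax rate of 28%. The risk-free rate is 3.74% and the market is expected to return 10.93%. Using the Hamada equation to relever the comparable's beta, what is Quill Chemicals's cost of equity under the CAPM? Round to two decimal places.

11.59%

β_L = β_U × [1 + (1 − t)(D/E)] = 0.464 × [1 + (1 − 0.28) × 1.88]
    = 0.464 × [1 + 0.72 × 1.88] = 0.464 × 2.3536 = 1.0921
MRP = 10.93% − 3.74% = 7.19%
E(R) = R_f + β_L × MRP = 3.74% + 1.0921 × 7.19% = 11.59%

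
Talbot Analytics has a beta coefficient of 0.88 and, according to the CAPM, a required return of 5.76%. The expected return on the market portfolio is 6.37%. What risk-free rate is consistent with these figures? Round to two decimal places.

E(R) = R_f + β(E(R_m) − R_f) = R_f(1 − β) + β·E(R_m)
5.76% = R_f × (1 − 0.88) + 0.88 × 6.37%
5.76% = R_f × 0.12 + 5.6056%
R_f = (5.76% − 5.6056%) / 0.12 = 1.29%

1.29%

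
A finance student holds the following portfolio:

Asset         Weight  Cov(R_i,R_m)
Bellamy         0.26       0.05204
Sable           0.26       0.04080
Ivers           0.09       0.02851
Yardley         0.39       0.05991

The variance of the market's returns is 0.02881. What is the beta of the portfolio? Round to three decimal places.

1.738

β_Bellamy = 0.05204 / 0.02881 = 1.8063
β_Sable = 0.04080 / 0.02881 = 1.4162
β_Ivers = 0.02851 / 0.02881 = 0.9896
β_Yardley = 0.05991 / 0.02881 = 2.0795
β_P = Σ w_i β_i = 0.26×1.8063 + 0.26×1.4162 + 0.09×0.9896 + 0.39×2.0795 = 1.7379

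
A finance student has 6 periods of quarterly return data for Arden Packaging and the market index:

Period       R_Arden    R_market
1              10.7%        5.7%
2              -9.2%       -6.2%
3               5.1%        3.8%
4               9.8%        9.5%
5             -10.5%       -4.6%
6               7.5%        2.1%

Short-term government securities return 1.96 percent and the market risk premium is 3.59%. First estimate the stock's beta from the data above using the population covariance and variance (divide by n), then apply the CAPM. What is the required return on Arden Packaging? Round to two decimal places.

Mean R_i = (10.7 − 9.2 + 5.1 + 9.8 − 10.5 + 7.5) / 6 = 2.2333%
Mean R_m = (5.7 − 6.2 + 3.8 + 9.5 − 4.6 + 2.1) / 6 = 1.7167%
Σ(R_i − R̄_i)(R_m − R̄_m) = 271.5567  ⇒  Cov = 271.5567 / 6 = 45.2595
Σ(R_m − R̄_m)² = 183.5083  ⇒  Var(R_m) = 183.5083 / 6 = 30.5847
β = Cov / Var(R_m) = 45.2595 / 30.5847 = 1.4798
E(R) = R_f + β × MRP = 1.96% + 1.4798 × 3.59% = 7.27%

7.27%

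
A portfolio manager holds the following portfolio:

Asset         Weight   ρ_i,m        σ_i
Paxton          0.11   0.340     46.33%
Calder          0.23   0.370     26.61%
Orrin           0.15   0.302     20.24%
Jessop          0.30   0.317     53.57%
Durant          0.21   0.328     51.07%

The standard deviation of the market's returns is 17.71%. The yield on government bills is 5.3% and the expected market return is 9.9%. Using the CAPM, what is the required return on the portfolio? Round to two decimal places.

8.81%

β_Paxton = 0.340 × 46.33% / 17.71% = 0.8895
β_Calder = 0.370 × 26.61% / 17.71% = 0.5559
β_Orrin = 0.302 × 20.24% / 17.71% = 0.3451
β_Jessop = 0.317 × 53.57% / 17.71% = 0.9589
β_Durant = 0.328 × 51.07% / 17.71% = 0.9458
β_P = Σ w_i β_i = 0.11×0.8895 + 0.23×0.5559 + 0.15×0.3451 + 0.30×0.9589 + 0.21×0.9458 = 0.7638
MRP = 9.9% − 5.3% = 4.60%
E(R_P) = R_f + β_P × MRP = 5.3% + 0.7638 × 4.6% = 8.81%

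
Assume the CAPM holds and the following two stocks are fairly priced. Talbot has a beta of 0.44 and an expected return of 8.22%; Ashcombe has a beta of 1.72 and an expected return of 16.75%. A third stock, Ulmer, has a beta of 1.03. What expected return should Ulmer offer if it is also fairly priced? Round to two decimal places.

12.15%

MRP (SML slope) = (16.75% − 8.22%) / (1.72 − 0.44) = 8.53% / 1.28 = 6.6641%
R_f (intercept) = 8.22% − 0.44 × 6.6641% = 5.2878%
E(R_Ulmer) = R_f + β × MRP = 5.2878% + 1.03 × 6.6641% = 12.15%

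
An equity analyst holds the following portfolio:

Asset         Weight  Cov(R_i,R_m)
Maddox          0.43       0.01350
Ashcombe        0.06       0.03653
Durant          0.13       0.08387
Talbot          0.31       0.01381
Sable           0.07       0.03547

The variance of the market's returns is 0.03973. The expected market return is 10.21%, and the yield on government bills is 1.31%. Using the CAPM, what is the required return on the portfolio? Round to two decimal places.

β_Maddox = 0.01350 / 0.03973 = 0.3398
β_Ashcombe = 0.03653 / 0.03973 = 0.9195
β_Durant = 0.08387 / 0.03973 = 2.1110
β_Talbot = 0.01381 / 0.03973 = 0.3476
β_Sable = 0.03547 / 0.03973 = 0.8928
β_P = Σ w_i β_i = 0.43×0.3398 + 0.06×0.9195 + 0.13×2.1110 + 0.31×0.3476 + 0.07×0.8928 = 0.6460
MRP = 10.21% − 1.31% = 8.90%
E(R_P) = R_f + β_P × MRP = 1.31% + 0.6460 × 8.90% = 7.06%

7.06%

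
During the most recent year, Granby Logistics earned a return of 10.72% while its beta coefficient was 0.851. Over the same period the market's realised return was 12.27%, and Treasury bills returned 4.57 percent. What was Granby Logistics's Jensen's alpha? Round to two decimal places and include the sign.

-0.40%

Market excess return = 12.27% − 4.57% = 7.70%
CAPM benchmark = R_f + β(R_m − R_f) = 4.57% + 0.851 × 7.70% = 11.12270%
α = actual − benchmark = 10.72% − 11.12270% = -0.40%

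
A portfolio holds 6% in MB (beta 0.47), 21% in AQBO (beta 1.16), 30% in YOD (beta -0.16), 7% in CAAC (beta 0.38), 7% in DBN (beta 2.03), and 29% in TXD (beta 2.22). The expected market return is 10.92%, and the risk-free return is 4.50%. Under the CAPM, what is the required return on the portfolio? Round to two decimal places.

11.15%

β_P = Σ w_i β_i = 0.06×0.47 + 0.21×1.16 + 0.30×-0.16 + 0.07×0.38 + 0.07×2.03 + 0.29×2.22 = 1.0363
MRP = 10.92% − 4.50% = 6.42%
E(R_P) = R_f + β_P × MRP = 4.50% + 1.0363 × 6.42% = 11.15%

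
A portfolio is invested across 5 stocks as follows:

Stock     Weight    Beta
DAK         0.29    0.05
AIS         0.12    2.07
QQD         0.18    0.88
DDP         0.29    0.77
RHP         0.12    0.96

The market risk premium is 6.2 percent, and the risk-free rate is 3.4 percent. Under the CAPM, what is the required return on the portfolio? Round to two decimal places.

8.11%

β_P = Σ w_i β_i = 0.29×0.05 + 0.12×2.07 + 0.18×0.88 + 0.29×0.77 + 0.12×0.96 = 0.7598
E(R_P) = R_f + β_P × MRP = 3.4% + 0.7598 × 6.2% = 8.11%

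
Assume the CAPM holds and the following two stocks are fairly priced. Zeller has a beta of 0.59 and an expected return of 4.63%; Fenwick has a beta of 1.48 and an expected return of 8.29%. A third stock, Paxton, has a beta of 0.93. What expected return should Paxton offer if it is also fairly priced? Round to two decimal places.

6.03%

MRP (SML slope) = (8.29% − 4.63%) / (1.48 − 0.59) = 3.66% / 0.89 = 4.1124%
R_f (intercept) = 4.63% − 0.59 × 4.1124% = 2.2037%
E(R_Paxton) = R_f + β × MRP = 2.2037% + 0.93 × 4.1124% = 6.03%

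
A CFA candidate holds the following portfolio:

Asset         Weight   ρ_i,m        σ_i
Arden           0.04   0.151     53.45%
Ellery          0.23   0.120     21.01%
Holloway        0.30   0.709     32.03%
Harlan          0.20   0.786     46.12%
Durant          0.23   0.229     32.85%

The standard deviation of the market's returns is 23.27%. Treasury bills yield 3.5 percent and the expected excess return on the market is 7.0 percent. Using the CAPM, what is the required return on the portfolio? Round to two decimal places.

8.52%

β_Arden = 0.151 × 53.45% / 23.27% = 0.3468
β_Ellery = 0.120 × 21.01% / 23.27% = 0.1083
β_Holloway = 0.709 × 32.03% / 23.27% = 0.9759
β_Harlan = 0.786 × 46.12% / 23.27% = 1.5578
β_Durant = 0.229 × 32.85% / 23.27% = 0.3233
β_P = Σ w_i β_i = 0.04×0.3468 + 0.23×0.1083 + 0.30×0.9759 + 0.20×1.5578 + 0.23×0.3233 = 0.7175
E(R_P) = R_f + β_P × MRP = 3.5% + 0.7175 × 7.0% = 8.52%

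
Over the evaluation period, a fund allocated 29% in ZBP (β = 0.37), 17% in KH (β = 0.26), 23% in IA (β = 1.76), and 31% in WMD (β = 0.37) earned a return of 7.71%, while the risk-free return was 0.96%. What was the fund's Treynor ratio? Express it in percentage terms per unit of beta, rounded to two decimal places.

10.06%

β_P = 0.29×0.37 + 0.17×0.26 + 0.23×1.76 + 0.31×0.37 = 0.6710
Treynor = (R_P − R_f) / β_P = (7.71% − 0.96%) / 0.6710 = 6.75% / 0.6710 = 10.06%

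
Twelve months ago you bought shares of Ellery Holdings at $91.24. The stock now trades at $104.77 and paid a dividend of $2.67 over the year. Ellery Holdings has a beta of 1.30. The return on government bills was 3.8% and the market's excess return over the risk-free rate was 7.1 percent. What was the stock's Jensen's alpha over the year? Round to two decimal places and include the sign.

Realised HPR = (P1 + D1 − P0) / P0 = (104.77 + 2.67 − 91.24) / 91.24 = 16.20 / 91.24 = 17.7554%
CAPM required = R_f + β·MRP = 3.8% + 1.30 × 7.1% = 13.0300%
α = realised − required = 17.7554% − 13.0300% = +4.73%

+4.73%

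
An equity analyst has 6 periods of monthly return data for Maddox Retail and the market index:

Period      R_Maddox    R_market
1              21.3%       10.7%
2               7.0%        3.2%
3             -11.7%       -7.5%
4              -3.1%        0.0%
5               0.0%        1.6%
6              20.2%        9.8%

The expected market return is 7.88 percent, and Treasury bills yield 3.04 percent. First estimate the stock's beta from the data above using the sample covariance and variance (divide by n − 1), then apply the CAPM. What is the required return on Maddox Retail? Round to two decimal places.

12.35%

Mean R_i = (21.3 + 7.0 − 11.7 − 3.1 + 0.0 + 20.2) / 6 = 5.6167%
Mean R_m = (10.7 + 3.2 − 7.5 + 0.0 + 1.6 + 9.8) / 6 = 2.9667%
Σ(R_i − R̄_i)(R_m − R̄_m) = 436.0433  ⇒  Cov = 436.0433 / 5 = 87.2087
Σ(R_m − R̄_m)² = 226.7733  ⇒  Var(R_m) = 226.7733 / 5 = 45.3547
β = Cov / Var(R_m) = 87.2087 / 45.3547 = 1.9228
MRP = 7.88% − 3.04% = 4.84%
E(R) = R_f + β × MRP = 3.04% + 1.9228 × 4.84% = 12.35%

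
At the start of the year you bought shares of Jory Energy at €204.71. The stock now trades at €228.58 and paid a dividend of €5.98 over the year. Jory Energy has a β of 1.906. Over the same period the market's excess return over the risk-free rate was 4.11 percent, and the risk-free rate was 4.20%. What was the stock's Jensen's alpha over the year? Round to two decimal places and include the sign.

Realised HPR = (P1 + D1 − P0) / P0 = (228.58 + 5.98 − 204.71) / 204.71 = 29.85 / 204.71 = 14.5816%
CAPM required = R_f + β·MRP = 4.20% + 1.906 × 4.11% = 12.03366%
α = realised − required = 14.5816% − 12.03366% = +2.55%

+2.55%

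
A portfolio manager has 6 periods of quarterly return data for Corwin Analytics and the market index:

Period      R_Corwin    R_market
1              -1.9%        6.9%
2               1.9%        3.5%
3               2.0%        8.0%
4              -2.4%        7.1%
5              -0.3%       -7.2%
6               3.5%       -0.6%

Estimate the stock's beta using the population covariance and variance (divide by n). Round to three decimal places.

-0.090

Mean R_i = (-1.9 + 1.9 + 2.0 − 2.4 − 0.3 + 3.5) / 6 = 0.4667%
Mean R_m = (6.9 + 3.5 + 8.0 + 7.1 − 7.2 − 0.6) / 6 = 2.9500%
Σ(R_i − R̄_i)(R_m − R̄_m) = -15.7000  ⇒  Cov = -15.7000 / 6 = -2.6167
Σ(R_m − R̄_m)² = 174.2550  ⇒  Var(R_m) = 174.2550 / 6 = 29.0425
β = Cov / Var(R_m) = -2.6167 / 29.0425 = -0.0901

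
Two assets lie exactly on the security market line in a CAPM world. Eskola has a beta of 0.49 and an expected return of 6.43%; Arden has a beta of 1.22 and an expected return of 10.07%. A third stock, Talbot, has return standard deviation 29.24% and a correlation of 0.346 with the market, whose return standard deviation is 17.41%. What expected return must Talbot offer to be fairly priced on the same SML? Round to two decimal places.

MRP = (10.07% − 6.43%) / (1.22 − 0.49) = 4.9863%
R_f = 6.43% − 0.49 × 4.9863% = 3.9867%
β_Talbot = ρ·σ_i/σ_m = 0.346 × 29.24 / 17.41 = 0.5811
E(R_Talbot) = R_f + β × MRP = 3.9867% + 0.5811 × 4.9863% = 6.88%

6.88%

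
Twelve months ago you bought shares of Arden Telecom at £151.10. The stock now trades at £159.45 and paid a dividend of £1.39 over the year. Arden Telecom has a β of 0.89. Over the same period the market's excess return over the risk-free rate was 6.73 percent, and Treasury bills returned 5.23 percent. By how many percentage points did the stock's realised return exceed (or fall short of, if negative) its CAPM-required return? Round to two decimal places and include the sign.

-4.77%

Realised HPR = (P1 + D1 − P0) / P0 = (159.45 + 1.39 − 151.10) / 151.10 = 9.74 / 151.10 = 6.4461%
CAPM required = R_f + β·MRP = 5.23% + 0.89 × 6.73% = 11.2197%
α = realised − required = 6.4461% − 11.2197% = -4.77%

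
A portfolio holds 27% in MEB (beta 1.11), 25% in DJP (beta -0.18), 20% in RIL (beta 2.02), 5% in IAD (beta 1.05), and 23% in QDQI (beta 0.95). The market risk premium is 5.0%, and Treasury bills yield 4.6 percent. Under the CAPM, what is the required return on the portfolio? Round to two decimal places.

β_P = Σ w_i β_i = 0.27×1.11 + 0.25×-0.18 + 0.20×2.02 + 0.05×1.05 + 0.23×0.95 = 0.9297
E(R_P) = R_f + β_P × MRP = 4.6% + 0.9297 × 5.0% = 9.25%

9.25%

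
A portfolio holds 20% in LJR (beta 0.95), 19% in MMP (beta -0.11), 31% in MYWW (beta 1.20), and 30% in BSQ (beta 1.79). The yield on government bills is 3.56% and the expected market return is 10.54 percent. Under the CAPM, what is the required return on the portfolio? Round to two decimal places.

β_P = Σ w_i β_i = 0.20×0.95 + 0.19×-0.11 + 0.31×1.20 + 0.30×1.79 = 1.0781
MRP = 10.54% − 3.56% = 6.98%
E(R_P) = R_f + β_P × MRP = 3.56% + 1.0781 × 6.98% = 11.09%

11.09%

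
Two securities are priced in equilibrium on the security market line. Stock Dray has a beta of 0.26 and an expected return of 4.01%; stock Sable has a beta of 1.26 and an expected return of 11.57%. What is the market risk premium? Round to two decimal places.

7.56%

Both satisfy E(R) = R_f + β·MRP, so the slope of the SML is
MRP = (11.57% − 4.01%) / (1.26 − 0.26) = 7.56% / 1.00 = 7.5600%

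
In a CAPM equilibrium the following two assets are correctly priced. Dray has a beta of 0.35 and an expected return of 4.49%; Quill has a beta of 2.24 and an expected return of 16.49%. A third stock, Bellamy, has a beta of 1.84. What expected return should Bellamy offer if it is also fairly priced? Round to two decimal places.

MRP (SML slope) = (16.49% − 4.49%) / (2.24 − 0.35) = 12.00% / 1.89 = 6.3492%
R_f (intercept) = 4.49% − 0.35 × 6.3492% = 2.2678%
E(R_Bellamy) = R_f + β × MRP = 2.2678% + 1.84 × 6.3492% = 13.95%

13.95%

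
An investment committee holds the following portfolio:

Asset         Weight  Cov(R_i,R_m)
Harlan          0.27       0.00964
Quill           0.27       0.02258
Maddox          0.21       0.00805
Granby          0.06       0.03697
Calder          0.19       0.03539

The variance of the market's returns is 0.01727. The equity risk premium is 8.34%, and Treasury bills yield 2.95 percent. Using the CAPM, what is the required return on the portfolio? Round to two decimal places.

β_Harlan = 0.00964 / 0.01727 = 0.5582
β_Quill = 0.02258 / 0.01727 = 1.3075
β_Maddox = 0.00805 / 0.01727 = 0.4661
β_Granby = 0.03697 / 0.01727 = 2.1407
β_Calder = 0.03539 / 0.01727 = 2.0492
β_P = Σ w_i β_i = 0.27×0.5582 + 0.27×1.3075 + 0.21×0.4661 + 0.06×2.1407 + 0.19×2.0492 = 1.1194
E(R_P) = R_f + β_P × MRP = 2.95% + 1.1194 × 8.34% = 12.29%

12.29%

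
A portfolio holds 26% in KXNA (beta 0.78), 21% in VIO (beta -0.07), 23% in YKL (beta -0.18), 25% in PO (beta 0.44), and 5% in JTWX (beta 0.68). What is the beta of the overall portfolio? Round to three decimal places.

0.291

β_P = Σ w_i β_i = 0.26×0.78 + 0.21×-0.07 + 0.23×-0.18 + 0.25×0.44 + 0.05×0.68 = 0.2907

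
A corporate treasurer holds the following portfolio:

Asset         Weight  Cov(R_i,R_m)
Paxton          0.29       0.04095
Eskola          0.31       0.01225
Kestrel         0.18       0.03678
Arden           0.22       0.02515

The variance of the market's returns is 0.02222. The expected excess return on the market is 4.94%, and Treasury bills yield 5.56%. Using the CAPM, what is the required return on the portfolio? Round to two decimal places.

11.75%

β_Paxton = 0.04095 / 0.02222 = 1.8429
β_Eskola = 0.01225 / 0.02222 = 0.5513
β_Kestrel = 0.03678 / 0.02222 = 1.6553
β_Arden = 0.02515 / 0.02222 = 1.1319
β_P = Σ w_i β_i = 0.29×1.8429 + 0.31×0.5513 + 0.18×1.6553 + 0.22×1.1319 = 1.2523
E(R_P) = R_f + β_P × MRP = 5.56% + 1.2523 × 4.94% = 11.75%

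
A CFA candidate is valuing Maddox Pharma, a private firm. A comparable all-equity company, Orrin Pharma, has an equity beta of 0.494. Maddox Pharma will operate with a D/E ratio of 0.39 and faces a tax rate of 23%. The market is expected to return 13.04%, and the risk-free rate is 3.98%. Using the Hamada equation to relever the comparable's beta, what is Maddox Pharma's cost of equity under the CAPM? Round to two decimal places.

9.80%

β_L = β_U × [1 + (1 − t)(D/E)] = 0.494 × [1 + (1 − 0.23) × 0.39]
    = 0.494 × [1 + 0.77 × 0.39] = 0.494 × 1.3003 = 0.6423
MRP = 13.04% − 3.98% = 9.06%
E(R) = R_f + β_L × MRP = 3.98% + 0.6423 × 9.06% = 9.80%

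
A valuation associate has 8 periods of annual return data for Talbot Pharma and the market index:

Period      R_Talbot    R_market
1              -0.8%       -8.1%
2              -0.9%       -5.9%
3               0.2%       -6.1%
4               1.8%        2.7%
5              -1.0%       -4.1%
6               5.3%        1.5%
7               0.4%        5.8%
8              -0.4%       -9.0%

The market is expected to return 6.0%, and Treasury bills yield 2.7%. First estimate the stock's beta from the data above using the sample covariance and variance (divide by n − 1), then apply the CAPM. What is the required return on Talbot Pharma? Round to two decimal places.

Mean R_i = (-0.8 − 0.9 + 0.2 + 1.8 − 1.0 + 5.3 + 0.4 − 0.4) / 8 = 0.5750%
Mean R_m = (-8.1 − 5.9 − 6.1 + 2.7 − 4.1 + 1.5 + 5.8 − 9.0) / 8 = -2.9000%
Σ(R_i − R̄_i)(R_m − R̄_m) = 46.7400  ⇒  Cov = 46.7400 / 7 = 6.6771
Σ(R_m − R̄_m)² = 211.3400  ⇒  Var(R_m) = 211.3400 / 7 = 30.1914
β = Cov / Var(R_m) = 6.6771 / 30.1914 = 0.2212
MRP = 6.0% − 2.7% = 3.30%
E(R) = R_f + β × MRP = 2.7% + 0.2212 × 3.3% = 3.43%

3.43%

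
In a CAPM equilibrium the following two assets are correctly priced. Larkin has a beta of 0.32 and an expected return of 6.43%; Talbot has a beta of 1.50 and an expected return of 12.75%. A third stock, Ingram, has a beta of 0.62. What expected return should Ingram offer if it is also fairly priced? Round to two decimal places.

MRP (SML slope) = (12.75% − 6.43%) / (1.50 − 0.32) = 6.32% / 1.18 = 5.3559%
R_f (intercept) = 6.43% − 0.32 × 5.3559% = 4.7161%
E(R_Ingram) = R_f + β × MRP = 4.7161% + 0.62 × 5.3559% = 8.04%

8.04%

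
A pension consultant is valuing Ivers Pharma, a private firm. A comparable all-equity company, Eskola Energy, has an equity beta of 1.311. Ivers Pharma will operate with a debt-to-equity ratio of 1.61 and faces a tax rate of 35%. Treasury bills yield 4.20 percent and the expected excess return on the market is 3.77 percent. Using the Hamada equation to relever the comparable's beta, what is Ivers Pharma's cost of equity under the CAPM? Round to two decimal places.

β_L = β_U × [1 + (1 − t)(D/E)] = 1.311 × [1 + (1 − 0.35) × 1.61]
    = 1.311 × [1 + 0.65 × 1.61] = 1.311 × 2.0465 = 2.6830
E(R) = R_f + β_L × MRP = 4.20% + 2.6830 × 3.77% = 14.31%

14.31%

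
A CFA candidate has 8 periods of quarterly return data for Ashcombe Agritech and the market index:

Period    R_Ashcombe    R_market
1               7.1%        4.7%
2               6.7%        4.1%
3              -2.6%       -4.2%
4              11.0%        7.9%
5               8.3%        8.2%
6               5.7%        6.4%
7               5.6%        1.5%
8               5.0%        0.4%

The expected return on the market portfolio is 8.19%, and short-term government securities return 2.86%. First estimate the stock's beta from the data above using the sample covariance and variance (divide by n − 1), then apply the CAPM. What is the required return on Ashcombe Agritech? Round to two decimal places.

7.31%

Mean R_i = (7.1 + 6.7 − 2.6 + 11.0 + 8.3 + 5.7 + 5.6 + 5.0) / 8 = 5.8500%
Mean R_m = (4.7 + 4.1 − 4.2 + 7.9 + 8.2 + 6.4 + 1.5 + 0.4) / 8 = 3.6250%
Σ(R_i − R̄_i)(R_m − R̄_m) = 103.9500  ⇒  Cov = 103.9500 / 7 = 14.8500
Σ(R_m − R̄_m)² = 124.4350  ⇒  Var(R_m) = 124.4350 / 7 = 17.7764
β = Cov / Var(R_m) = 14.8500 / 17.7764 = 0.8354
MRP = 8.19% − 2.86% = 5.33%
E(R) = R_f + β × MRP = 2.86% + 0.8354 × 5.33% = 7.31%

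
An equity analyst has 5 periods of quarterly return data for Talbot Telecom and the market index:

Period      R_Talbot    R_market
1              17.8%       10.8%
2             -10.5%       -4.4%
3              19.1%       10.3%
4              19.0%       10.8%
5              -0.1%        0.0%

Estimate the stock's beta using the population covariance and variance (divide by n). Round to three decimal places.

Mean R_i = (17.8 − 10.5 + 19.1 + 19.0 − 0.1) / 5 = 9.0600%
Mean R_m = (10.8 − 4.4 + 10.3 + 10.8 + 0.0) / 5 = 5.5000%
Σ(R_i − R̄_i)(R_m − R̄_m) = 391.2200  ⇒  Cov = 391.2200 / 5 = 78.2440
Σ(R_m − R̄_m)² = 207.4800  ⇒  Var(R_m) = 207.4800 / 5 = 41.4960
β = Cov / Var(R_m) = 78.2440 / 41.4960 = 1.8856

1.886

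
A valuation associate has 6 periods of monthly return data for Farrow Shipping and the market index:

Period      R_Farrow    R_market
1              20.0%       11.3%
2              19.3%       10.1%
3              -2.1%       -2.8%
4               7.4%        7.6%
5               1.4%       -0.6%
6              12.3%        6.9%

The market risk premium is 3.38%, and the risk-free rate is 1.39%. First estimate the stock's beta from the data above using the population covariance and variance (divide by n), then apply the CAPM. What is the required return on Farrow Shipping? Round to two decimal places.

Mean R_i = (20.0 + 19.3 − 2.1 + 7.4 + 1.4 + 12.3) / 6 = 9.7167%
Mean R_m = (11.3 + 10.1 − 2.8 + 7.6 − 0.6 + 6.9) / 6 = 5.4167%
Σ(R_i − R̄_i)(R_m − R̄_m) = 251.2883  ⇒  Cov = 251.2883 / 6 = 41.8814
Σ(R_m − R̄_m)² = 167.2283  ⇒  Var(R_m) = 167.2283 / 6 = 27.8714
β = Cov / Var(R_m) = 41.8814 / 27.8714 = 1.5027
E(R) = R_f + β × MRP = 1.39% + 1.5027 × 3.38% = 6.47%

6.47%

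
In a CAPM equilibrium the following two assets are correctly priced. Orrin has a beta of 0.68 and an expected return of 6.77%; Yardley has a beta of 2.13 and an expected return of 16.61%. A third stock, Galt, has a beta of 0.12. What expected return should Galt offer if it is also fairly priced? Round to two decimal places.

MRP (SML slope) = (16.61% − 6.77%) / (2.13 − 0.68) = 9.84% / 1.45 = 6.7862%
R_f (intercept) = 6.77% − 0.68 × 6.7862% = 2.1554%
E(R_Galt) = R_f + β × MRP = 2.1554% + 0.12 × 6.7862% = 2.97%

2.97%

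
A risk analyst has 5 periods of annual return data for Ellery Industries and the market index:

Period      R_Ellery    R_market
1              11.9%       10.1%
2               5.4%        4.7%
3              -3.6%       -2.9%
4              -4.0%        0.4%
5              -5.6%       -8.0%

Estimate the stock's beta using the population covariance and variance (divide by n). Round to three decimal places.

1.014

Mean R_i = (11.9 + 5.4 − 3.6 − 4.0 − 5.6) / 5 = 0.8200%
Mean R_m = (10.1 + 4.7 − 2.9 + 0.4 − 8.0) / 5 = 0.8600%
Σ(R_i − R̄_i)(R_m − R̄_m) = 195.6840  ⇒  Cov = 195.6840 / 5 = 39.1368
Σ(R_m − R̄_m)² = 192.9720  ⇒  Var(R_m) = 192.9720 / 5 = 38.5944
β = Cov / Var(R_m) = 39.1368 / 38.5944 = 1.0141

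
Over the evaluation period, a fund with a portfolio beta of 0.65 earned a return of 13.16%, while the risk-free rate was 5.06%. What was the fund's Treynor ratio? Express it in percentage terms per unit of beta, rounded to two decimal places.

Treynor = (R_P − R_f) / β_P = (13.16% − 5.06%) / 0.6500 = 8.10% / 0.6500 = 12.46%

12.46%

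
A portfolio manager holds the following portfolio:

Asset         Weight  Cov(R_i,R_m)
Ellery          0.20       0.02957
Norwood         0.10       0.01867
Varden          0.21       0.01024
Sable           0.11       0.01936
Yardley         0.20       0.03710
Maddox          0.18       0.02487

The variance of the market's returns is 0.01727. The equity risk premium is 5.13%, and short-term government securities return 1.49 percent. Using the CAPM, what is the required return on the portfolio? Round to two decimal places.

8.61%

β_Ellery = 0.02957 / 0.01727 = 1.7122
β_Norwood = 0.01867 / 0.01727 = 1.0811
β_Varden = 0.01024 / 0.01727 = 0.5929
β_Sable = 0.01936 / 0.01727 = 1.1210
β_Yardley = 0.03710 / 0.01727 = 2.1482
β_Maddox = 0.02487 / 0.01727 = 1.4401
β_P = Σ w_i β_i = 0.20×1.7122 + 0.10×1.0811 + 0.21×0.5929 + 0.11×1.1210 + 0.20×2.1482 + 0.18×1.4401 = 1.3872
E(R_P) = R_f + β_P × MRP = 1.49% + 1.3872 × 5.13% = 8.61%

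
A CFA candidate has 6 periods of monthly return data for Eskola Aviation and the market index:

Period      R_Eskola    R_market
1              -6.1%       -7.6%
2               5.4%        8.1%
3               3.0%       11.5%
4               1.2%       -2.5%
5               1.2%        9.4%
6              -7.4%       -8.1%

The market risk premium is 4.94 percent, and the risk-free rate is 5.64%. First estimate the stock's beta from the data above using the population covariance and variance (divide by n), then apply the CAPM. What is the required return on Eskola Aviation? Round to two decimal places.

Mean R_i = (-6.1 + 5.4 + 3.0 + 1.2 + 1.2 − 7.4) / 6 = -0.4500%
Mean R_m = (-7.6 + 8.1 + 11.5 − 2.5 + 9.4 − 8.1) / 6 = 1.8000%
Σ(R_i − R̄_i)(R_m − R̄_m) = 197.6800  ⇒  Cov = 197.6800 / 6 = 32.9467
Σ(R_m − R̄_m)² = 396.4000  ⇒  Var(R_m) = 396.4000 / 6 = 66.0667
β = Cov / Var(R_m) = 32.9467 / 66.0667 = 0.4987
E(R) = R_f + β × MRP = 5.64% + 0.4987 × 4.94% = 8.10%

8.10%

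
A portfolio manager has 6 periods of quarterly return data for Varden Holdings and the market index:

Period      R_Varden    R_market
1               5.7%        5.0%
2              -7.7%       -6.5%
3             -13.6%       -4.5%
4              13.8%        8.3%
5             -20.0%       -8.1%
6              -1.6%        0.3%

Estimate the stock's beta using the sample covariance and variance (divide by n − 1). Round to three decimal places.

Mean R_i = (5.7 − 7.7 − 13.6 + 13.8 − 20.0 − 1.6) / 6 = -3.9000%
Mean R_m = (5.0 − 6.5 − 4.5 + 8.3 − 8.1 + 0.3) / 6 = -0.9167%
Σ(R_i − R̄_i)(R_m − R̄_m) = 394.3600  ⇒  Cov = 394.3600 / 5 = 78.8720
Σ(R_m − R̄_m)² = 217.0483  ⇒  Var(R_m) = 217.0483 / 5 = 43.4097
β = Cov / Var(R_m) = 78.8720 / 43.4097 = 1.8169

1.817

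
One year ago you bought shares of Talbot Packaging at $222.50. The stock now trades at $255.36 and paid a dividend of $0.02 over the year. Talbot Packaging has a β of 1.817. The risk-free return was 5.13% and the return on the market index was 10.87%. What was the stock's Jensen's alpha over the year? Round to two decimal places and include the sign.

-0.78%

Realised HPR = (P1 + D1 − P0) / P0 = (255.36 + 0.02 − 222.50) / 222.50 = 32.88 / 222.50 = 14.7775%
MRP = 10.87% − 5.13% = 5.74%
CAPM required = R_f + β·MRP = 5.13% + 1.817 × 5.74% = 15.55958%
α = realised − required = 14.7775% − 15.55958% = -0.78%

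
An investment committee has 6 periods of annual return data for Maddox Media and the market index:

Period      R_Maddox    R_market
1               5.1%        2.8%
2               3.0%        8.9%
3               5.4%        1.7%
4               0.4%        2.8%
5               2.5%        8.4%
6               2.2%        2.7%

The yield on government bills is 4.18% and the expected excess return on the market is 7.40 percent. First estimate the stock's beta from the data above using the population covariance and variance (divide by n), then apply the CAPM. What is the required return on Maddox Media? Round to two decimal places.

Mean R_i = (5.1 + 3.0 + 5.4 + 0.4 + 2.5 + 2.2) / 6 = 3.1000%
Mean R_m = (2.8 + 8.9 + 1.7 + 2.8 + 8.4 + 2.7) / 6 = 4.5500%
Σ(R_i − R̄_i)(R_m − R̄_m) = -6.4100  ⇒  Cov = -6.4100 / 6 = -1.0683
Σ(R_m − R̄_m)² = 51.4150  ⇒  Var(R_m) = 51.4150 / 6 = 8.5692
β = Cov / Var(R_m) = -1.0683 / 8.5692 = -0.1247
E(R) = R_f + β × MRP = 4.18% + -0.1247 × 7.40% = 3.26%

3.26%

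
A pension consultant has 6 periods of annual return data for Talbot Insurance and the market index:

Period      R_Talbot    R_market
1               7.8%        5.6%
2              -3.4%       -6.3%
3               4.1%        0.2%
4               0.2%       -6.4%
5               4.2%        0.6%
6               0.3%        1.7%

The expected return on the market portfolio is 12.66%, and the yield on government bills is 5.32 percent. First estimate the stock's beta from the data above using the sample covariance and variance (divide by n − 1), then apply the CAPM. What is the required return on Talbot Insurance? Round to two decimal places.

10.43%

Mean R_i = (7.8 − 3.4 + 4.1 + 0.2 + 4.2 + 0.3) / 6 = 2.2000%
Mean R_m = (5.6 − 6.3 + 0.2 − 6.4 + 0.6 + 1.7) / 6 = -0.7667%
Σ(R_i − R̄_i)(R_m − R̄_m) = 77.7900  ⇒  Cov = 77.7900 / 5 = 15.5580
Σ(R_m − R̄_m)² = 111.7733  ⇒  Var(R_m) = 111.7733 / 5 = 22.3547
β = Cov / Var(R_m) = 15.5580 / 22.3547 = 0.6960
MRP = 12.66% − 5.32% = 7.34%
E(R) = R_f + β × MRP = 5.32% + 0.6960 × 7.34% = 10.43%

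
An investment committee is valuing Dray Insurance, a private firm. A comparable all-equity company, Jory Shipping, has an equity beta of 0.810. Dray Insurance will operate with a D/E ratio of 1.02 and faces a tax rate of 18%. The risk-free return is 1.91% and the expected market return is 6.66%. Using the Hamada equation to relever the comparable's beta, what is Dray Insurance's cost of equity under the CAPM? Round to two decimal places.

β_L = β_U × [1 + (1 − t)(D/E)] = 0.810 × [1 + (1 − 0.18) × 1.02]
    = 0.810 × [1 + 0.82 × 1.02] = 0.810 × 1.8364 = 1.4875
MRP = 6.66% − 1.91% = 4.75%
E(R) = R_f + β_L × MRP = 1.91% + 1.4875 × 4.75% = 8.98%

8.98%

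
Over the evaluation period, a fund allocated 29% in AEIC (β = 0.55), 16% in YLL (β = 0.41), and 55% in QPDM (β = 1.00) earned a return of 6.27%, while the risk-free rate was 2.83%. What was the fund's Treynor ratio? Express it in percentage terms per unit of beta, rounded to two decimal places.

4.44%

β_P = 0.29×0.55 + 0.16×0.41 + 0.55×1.00 = 0.7751
Treynor = (R_P − R_f) / β_P = (6.27% − 2.83%) / 0.7751 = 3.44% / 0.7751 = 4.44%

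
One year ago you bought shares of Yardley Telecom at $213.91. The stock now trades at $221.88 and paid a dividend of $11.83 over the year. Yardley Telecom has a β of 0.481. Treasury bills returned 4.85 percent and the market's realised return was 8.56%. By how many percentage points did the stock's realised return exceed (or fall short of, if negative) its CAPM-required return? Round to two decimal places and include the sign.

Realised HPR = (P1 + D1 − P0) / P0 = (221.88 + 11.83 − 213.91) / 213.91 = 19.80 / 213.91 = 9.2562%
MRP = 8.56% − 4.85% = 3.71%
CAPM required = R_f + β·MRP = 4.85% + 0.481 × 3.71% = 6.63451%
α = realised − required = 9.2562% − 6.63451% = +2.62%

+2.62%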